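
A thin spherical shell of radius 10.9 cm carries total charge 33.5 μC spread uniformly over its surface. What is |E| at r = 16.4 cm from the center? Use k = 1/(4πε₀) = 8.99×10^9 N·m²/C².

1.12×10^7 N/C

By spherical symmetry E is radial; choose a Gaussian sphere of radius r = 16.4 cm (r > 10.9 cm).
The entire shell is enclosed: Q_enc = 3.35e-5 C.
Since E is radial and uniform over the Gaussian sphere, Φ = E·4πr² = Q_enc/ε₀.
E = k|Q_enc|/r² = (8.99×10^9)(3.35×10^-5)/(0.164)² = 1.12×10^7 N/C.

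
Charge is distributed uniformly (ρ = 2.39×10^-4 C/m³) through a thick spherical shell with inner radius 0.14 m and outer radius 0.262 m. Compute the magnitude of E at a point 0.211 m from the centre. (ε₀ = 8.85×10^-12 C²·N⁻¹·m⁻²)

|E| = 1.34×10^6 N/C

Symmetry ⇒ E = E(r) r̂. Gaussian sphere of radius r = 0.211 m (within the shell material, 0.14 m < r < 0.262 m).
Only the shell between 0.14 m and r is enclosed: Q_enc = ρ·(4π/3)(r³ − a³) = (2.39×10^-4)·(4π/3)·((0.211)³ − (0.14)³) = 6.657×10^-6 C.
Gauss's law: E·4πr² = Q_enc/ε₀.
E = |Q_enc|/(4πε₀r²) = (6.657×10^-6)/(4π·8.85×10^-12·(0.211)²) = 1.34e6 N/C.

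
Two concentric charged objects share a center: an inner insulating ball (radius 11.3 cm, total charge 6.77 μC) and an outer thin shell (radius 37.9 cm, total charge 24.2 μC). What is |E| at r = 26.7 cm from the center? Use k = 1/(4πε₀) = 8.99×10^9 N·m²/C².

E = 8.54e5 N/C

Take a concentric spherical Gaussian surface of radius r = 26.7 cm (between the bodies, 11.3 cm < r < 37.9 cm).
Only the inner charge is enclosed; the outer shell contributes nothing inside itself. Q_enc = 6.77 μC = 6.77×10^-6 C.
Applying ∮E·dA = Q_enc/ε₀ with Φ = E(4πr²):
E = k|Q_enc|/r² = (8.99×10^9)(6.77×10^-6)/(0.267)² = 8.54×10^5 N/C.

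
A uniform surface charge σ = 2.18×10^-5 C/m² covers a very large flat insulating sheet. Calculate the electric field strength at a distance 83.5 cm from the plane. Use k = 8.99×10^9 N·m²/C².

The symmetry is planar: E is normal to the sheet and the same magnitude on both sides. Take a pillbox straddling the sheet with end-cap area A.
Flux Φ = 2EA and Q_enc = σA, so 2EA = σA/ε₀ ⇒ E = |σ|/(2ε₀), independent of distance.
E = 2πk|σ| = 2π(8.99×10^9)(2.18×10^-5) = 1.23e6 N/C.

1.23×10^6 V/m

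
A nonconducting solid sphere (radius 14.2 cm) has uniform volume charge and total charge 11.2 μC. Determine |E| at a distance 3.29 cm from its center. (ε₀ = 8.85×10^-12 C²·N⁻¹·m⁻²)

By spherical symmetry E is radial; choose a Gaussian sphere of radius r = 3.29 cm (r < R).
Only the charge within r is enclosed: Q_enc = Q·(r/R)³ = (11.2 μC)·(3.29 cm/14.2 cm)³ = 1.393e-7 C.
Applying ∮E·dA = Q_enc/ε₀ with Φ = E(4πr²):
E = |Q_enc|/(4πε₀r²) = (1.393×10^-7)/(4π·8.85×10^-12·(0.0329)²) = 1.16×10^6 N/C.

1.16e6 V/m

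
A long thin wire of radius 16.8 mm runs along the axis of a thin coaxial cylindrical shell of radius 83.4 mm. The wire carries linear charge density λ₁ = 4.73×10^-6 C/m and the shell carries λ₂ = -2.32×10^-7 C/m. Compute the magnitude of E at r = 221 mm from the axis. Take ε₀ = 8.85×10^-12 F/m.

|E| = 3.66×10^5 V/m

Coaxial Gaussian cylinder, radius r = 221 mm, length L (r > 83.4 mm, enclosing both).
λ_enc = λ₁ + λ₂ = (4.73e-6) + (-2.32×10^-7) = 4.498×10^-6 C/m.
By Gauss's law (flux through the curved wall only), E·2πrL = λ_enc L/ε₀.
E = |λ_enc|/(2πε₀r) = (4.498×10^-6)/(2π·8.85×10^-12·0.221) = 3.66×10^5 N/C.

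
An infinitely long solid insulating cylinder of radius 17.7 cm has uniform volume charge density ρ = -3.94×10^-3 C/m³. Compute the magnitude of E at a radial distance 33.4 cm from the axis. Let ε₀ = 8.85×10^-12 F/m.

By cylindrical symmetry E is radial; use a coaxial Gaussian cylinder of radius 33.4 cm and length L (r > 17.7 cm, full cross-section enclosed).
λ_enc = ρ·πR² = (-3.94e-3)π(0.177)² = -3.878×10^-4 C/m.
Gauss's law: E·2πrL = λ_enc L/ε₀.
E = |λ_enc|/(2πε₀r) = (3.878e-4)/(2π·8.85×10^-12·0.334) = 2.09×10^7 N/C.

E = 2.09×10^7 N/C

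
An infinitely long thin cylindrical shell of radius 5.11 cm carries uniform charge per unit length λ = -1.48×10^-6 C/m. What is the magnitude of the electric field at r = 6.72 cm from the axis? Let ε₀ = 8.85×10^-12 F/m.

Coaxial Gaussian cylinder, radius r = 6.72 cm, length L (r > 5.11 cm).
The full line charge is enclosed: λ_enc = -1.48e-6 C/m.
Gauss's law: E·2πrL = λ_enc L/ε₀.
E = |λ_enc|/(2πε₀r) = (1.48×10^-6)/(2π·8.85×10^-12·0.0672) = 3.96×10^5 N/C.

E ≈ 3.96×10^5 N/C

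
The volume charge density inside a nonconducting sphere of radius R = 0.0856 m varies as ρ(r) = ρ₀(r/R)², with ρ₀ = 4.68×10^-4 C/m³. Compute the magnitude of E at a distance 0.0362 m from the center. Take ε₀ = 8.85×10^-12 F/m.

E ≈ 6.85e4 N/C

Use a concentric Gaussian sphere at r = 0.0362 m (r < R).
Integrate the density: Q_enc = 4π ∫₀^r ρ₀(r'/R)^2 r'² dr' = 4πρ₀ r^5/(5·R²) = 9.979×10^-9 C.
Gauss's law: E·4πr² = Q_enc/ε₀.
E = |Q_enc|/(4πε₀r²) = (9.979×10^-9)/(4π·8.85×10^-12·(0.0362)²) = 6.85e4 N/C.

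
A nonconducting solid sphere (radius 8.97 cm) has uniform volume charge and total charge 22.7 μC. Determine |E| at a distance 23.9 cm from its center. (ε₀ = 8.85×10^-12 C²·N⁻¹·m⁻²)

E = 3.57×10^6 N/C

Use a concentric Gaussian sphere at r = 23.9 cm (r > R, so the entire charge is enclosed).
Q_enc = 22.7 μC = 2.27×10^-5 C.
Gauss's law: E·4πr² = Q_enc/ε₀.
E = |Q_enc|/(4πε₀r²) = (2.27e-5)/(4π·8.85×10^-12·(0.239)²) = 3.57×10^6 N/C.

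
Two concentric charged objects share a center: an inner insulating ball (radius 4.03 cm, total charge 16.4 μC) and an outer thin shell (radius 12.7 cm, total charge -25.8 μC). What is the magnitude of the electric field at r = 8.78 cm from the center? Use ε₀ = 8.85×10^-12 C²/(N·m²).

Symmetry ⇒ E = E(r) r̂. Gaussian sphere of radius r = 8.78 cm (between the bodies, 4.03 cm < r < 12.7 cm).
Only the inner charge is enclosed; the outer shell contributes nothing inside itself. Q_enc = 16.4 μC = 1.64e-5 C.
Since E is radial and uniform over the Gaussian sphere, Φ = E·4πr² = Q_enc/ε₀.
E = |Q_enc|/(4πε₀r²) = (1.64×10^-5)/(4π·8.85×10^-12·(0.0878)²) = 1.91×10^7 N/C.

|E| = 1.91×10^7 V/m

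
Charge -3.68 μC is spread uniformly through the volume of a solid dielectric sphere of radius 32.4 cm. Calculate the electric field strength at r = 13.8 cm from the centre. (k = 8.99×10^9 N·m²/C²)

Symmetry ⇒ E = E(r) r̂. Gaussian sphere of radius r = 13.8 cm (r < R).
Only the charge within r is enclosed: Q_enc = Q·(r/R)³ = (-3.68 μC)·(13.8 cm/32.4 cm)³ = -2.843×10^-7 C.
Gauss's law: E·4πr² = Q_enc/ε₀.
E = k|Q_enc|/r² = (8.99×10^9)(2.843e-7)/(0.138)² = 1.34×10^5 N/C.

|E| = 1.34×10^5 N/C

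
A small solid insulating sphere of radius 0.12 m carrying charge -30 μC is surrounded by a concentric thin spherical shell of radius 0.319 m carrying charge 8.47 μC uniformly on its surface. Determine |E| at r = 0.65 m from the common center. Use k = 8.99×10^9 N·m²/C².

Use a concentric Gaussian sphere at r = 0.65 m (r > 0.319 m, enclosing both).
Q_enc = (-30 μC) + (8.47 μC) = -2.153×10^-5 C.
Since E is radial and uniform over the Gaussian sphere, Φ = E·4πr² = Q_enc/ε₀.
E = k|Q_enc|/r² = (8.99×10^9)(2.153e-5)/(0.65)² = 4.58×10^5 N/C.

4.58×10^5 V/m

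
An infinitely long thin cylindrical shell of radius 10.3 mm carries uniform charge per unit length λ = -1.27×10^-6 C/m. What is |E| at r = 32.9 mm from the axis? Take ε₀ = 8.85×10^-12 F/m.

Coaxial Gaussian cylinder, radius r = 32.9 mm, length L (r > 10.3 mm).
The full line charge is enclosed: λ_enc = -1.27×10^-6 C/m.
By Gauss's law (flux through the curved wall only), E·2πrL = λ_enc L/ε₀.
E = |λ_enc|/(2πε₀r) = (1.27e-6)/(2π·8.85×10^-12·0.0329) = 6.94×10^5 N/C.

6.94×10^5 N/C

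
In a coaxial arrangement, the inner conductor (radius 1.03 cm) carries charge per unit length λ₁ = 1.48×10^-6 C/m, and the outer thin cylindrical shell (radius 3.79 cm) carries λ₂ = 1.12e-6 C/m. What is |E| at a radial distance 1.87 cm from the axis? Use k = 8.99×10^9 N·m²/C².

|E| ≈ 1.42×10^6 N/C

Take a coaxial cylindrical Gaussian surface of radius r = 1.87 cm and length L (between the conductors, 1.03 cm < r < 3.79 cm).
The shell at 3.79 cm lies outside the Gaussian surface, so λ_enc = λ₁ = 1.48×10^-6 C/m.
By Gauss's law (flux through the curved wall only), E·2πrL = λ_enc L/ε₀.
E = 2k|λ_enc|/r = 2(8.99×10^9)(1.48×10^-6)/(0.0187) = 1.42×10^6 N/C.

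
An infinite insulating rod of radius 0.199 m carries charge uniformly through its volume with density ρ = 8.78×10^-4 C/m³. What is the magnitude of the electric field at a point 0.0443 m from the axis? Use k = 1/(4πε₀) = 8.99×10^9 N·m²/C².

By cylindrical symmetry E is radial; use a coaxial Gaussian cylinder of radius 0.0443 m and length L (r < R).
Charge inside radius r per length L is ρ·πr²·L, so λ_enc = ρπr² = 5.413×10^-6 C/m.
Applying ∮E·dA = Q_enc/ε₀ with the end caps contributing no flux:
E = 2k|λ_enc|/r = 2(8.99×10^9)(5.413×10^-6)/(0.0443) = 2.20×10^6 N/C.

E = 2.20e6 N/C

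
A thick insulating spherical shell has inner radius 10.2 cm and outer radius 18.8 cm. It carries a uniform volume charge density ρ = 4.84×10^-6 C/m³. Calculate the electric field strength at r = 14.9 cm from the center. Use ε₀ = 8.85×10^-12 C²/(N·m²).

|E| = 1.84×10^4 N/C

Symmetry ⇒ E = E(r) r̂. Gaussian sphere of radius r = 14.9 cm (within the shell material, 10.2 cm < r < 18.8 cm).
Enclosed charge is the volume from a to r: Q_enc = (4π/3)ρ(r³ − a³) = 4.555×10^-8 C.
By Gauss's law, ∮E·dA = E·4πr² = Q_enc/ε₀.
E = |Q_enc|/(4πε₀r²) = (4.555×10^-8)/(4π·8.85×10^-12·(0.149)²) = 1.84×10^4 N/C.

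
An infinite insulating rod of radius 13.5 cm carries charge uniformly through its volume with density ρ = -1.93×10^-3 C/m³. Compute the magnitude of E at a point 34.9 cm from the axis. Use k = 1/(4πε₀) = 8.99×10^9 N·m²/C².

|E| = 5.69e6 V/m

By cylindrical symmetry E is radial; use a coaxial Gaussian cylinder of radius 34.9 cm and length L (r > 13.5 cm, full cross-section enclosed).
λ_enc = ρ·πR² = (-1.93×10^-3)π(0.135)² = -1.105×10^-4 C/m.
Since E is radial and uniform over the curved surface, Φ = E·2πrL = Q_enc/ε₀ = λ_enc L/ε₀.
E = 2k|λ_enc|/r = 2(8.99×10^9)(1.105×10^-4)/(0.349) = 5.69×10^6 N/C.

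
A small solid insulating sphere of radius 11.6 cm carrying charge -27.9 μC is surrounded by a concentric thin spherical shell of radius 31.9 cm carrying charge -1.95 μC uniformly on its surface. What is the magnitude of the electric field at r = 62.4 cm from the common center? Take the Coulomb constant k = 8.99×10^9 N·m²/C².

|E| ≈ 6.89×10^5 V/m

Use a concentric Gaussian sphere at r = 62.4 cm (r > 31.9 cm, enclosing both).
Q_enc = (-27.9 μC) + (-1.95 μC) = -2.985×10^-5 C.
Gauss's law: E·4πr² = Q_enc/ε₀.
E = k|Q_enc|/r² = (8.99×10^9)(2.985×10^-5)/(0.624)² = 6.89×10^5 N/C.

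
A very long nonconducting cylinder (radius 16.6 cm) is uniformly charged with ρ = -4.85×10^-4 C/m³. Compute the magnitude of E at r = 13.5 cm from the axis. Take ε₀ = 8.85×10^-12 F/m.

Take a coaxial cylindrical Gaussian surface of radius r = 13.5 cm and length L (r < R).
Enclosed charge per unit length: λ_enc = ρ·πr² = (-4.85e-4)π(0.135)² = -2.777×10^-5 C/m.
Gauss's law: E·2πrL = λ_enc L/ε₀.
E = |λ_enc|/(2πε₀r) = (2.777e-5)/(2π·8.85×10^-12·0.135) = 3.70e6 N/C.

|E| = 3.70×10^6 N/C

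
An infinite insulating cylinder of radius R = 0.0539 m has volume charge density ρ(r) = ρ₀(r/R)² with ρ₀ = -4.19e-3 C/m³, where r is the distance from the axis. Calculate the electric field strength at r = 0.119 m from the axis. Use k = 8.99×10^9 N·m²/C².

2.89e6 N/C

Choose a coaxial cylinder of radius r = 0.119 m (arbitrary length L) as the Gaussian surface (r > R, full charge per length enclosed).
λ_enc = 2π ∫₀^R ρ₀(r'/R)^2 r' dr' = 2πρ₀R²/4 = -1.912e-5 C/m.
Since E is radial and uniform over the curved surface, Φ = E·2πrL = Q_enc/ε₀ = λ_enc L/ε₀.
E = 2k|λ_enc|/r = 2(8.99×10^9)(1.912×10^-5)/(0.119) = 2.89e6 N/C.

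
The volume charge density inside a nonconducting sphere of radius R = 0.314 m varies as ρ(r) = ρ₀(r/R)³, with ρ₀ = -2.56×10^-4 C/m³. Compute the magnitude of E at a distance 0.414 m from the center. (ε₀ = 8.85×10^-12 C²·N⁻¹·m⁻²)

|E| = 8.71×10^5 N/C

Take a concentric spherical Gaussian surface of radius r = 0.414 m (r > R, all charge enclosed).
Q_enc = 4π ∫₀^R ρ₀(r'/R)^3 r'² dr' = 4πρ₀R³/6 = -1.66×10^-5 C.
Gauss's law: E·4πr² = Q_enc/ε₀.
E = |Q_enc|/(4πε₀r²) = (1.66e-5)/(4π·8.85×10^-12·(0.414)²) = 8.71e5 N/C.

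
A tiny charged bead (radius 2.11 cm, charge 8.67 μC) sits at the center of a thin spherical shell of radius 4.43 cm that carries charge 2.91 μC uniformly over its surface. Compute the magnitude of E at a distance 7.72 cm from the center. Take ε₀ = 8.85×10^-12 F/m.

|E| ≈ 1.75×10^7 V/m

Use a concentric Gaussian sphere at r = 7.72 cm (r > 4.43 cm, enclosing both).
Q_enc = (8.67 μC) + (2.91 μC) = 1.158×10^-5 C.
Applying ∮E·dA = Q_enc/ε₀ with Φ = E(4πr²):
E = |Q_enc|/(4πε₀r²) = (1.158×10^-5)/(4π·8.85×10^-12·(0.0772)²) = 1.75×10^7 N/C.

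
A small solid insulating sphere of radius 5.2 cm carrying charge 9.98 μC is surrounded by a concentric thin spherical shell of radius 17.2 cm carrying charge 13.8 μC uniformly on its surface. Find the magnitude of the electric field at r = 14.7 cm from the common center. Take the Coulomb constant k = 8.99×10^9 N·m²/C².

Take a concentric spherical Gaussian surface of radius r = 14.7 cm (between the bodies, 5.2 cm < r < 17.2 cm).
The shell at 17.2 cm lies outside the Gaussian surface, so Q_enc = 9.98 μC = 9.98e-6 C.
Gauss's law: E·4πr² = Q_enc/ε₀.
E = k|Q_enc|/r² = (8.99×10^9)(9.98×10^-6)/(0.147)² = 4.15×10^6 N/C.

E ≈ 4.15×10^6 V/m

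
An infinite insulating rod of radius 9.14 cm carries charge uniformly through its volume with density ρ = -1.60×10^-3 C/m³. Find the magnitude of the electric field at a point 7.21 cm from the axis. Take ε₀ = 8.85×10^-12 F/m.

E = 6.52×10^6 V/m

Choose a coaxial cylinder of radius r = 7.21 cm (arbitrary length L) as the Gaussian surface (r < R).
Charge inside radius r per length L is ρ·πr²·L, so λ_enc = ρπr² = -2.613e-5 C/m.
By Gauss's law (flux through the curved wall only), E·2πrL = λ_enc L/ε₀.
E = |λ_enc|/(2πε₀r) = (2.613×10^-5)/(2π·8.85×10^-12·0.0721) = 6.52×10^6 N/C.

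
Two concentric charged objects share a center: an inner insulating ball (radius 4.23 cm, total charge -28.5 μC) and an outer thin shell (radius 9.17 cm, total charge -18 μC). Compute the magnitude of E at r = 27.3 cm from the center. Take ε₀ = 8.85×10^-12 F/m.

5.61e6 N/C

Use a concentric Gaussian sphere at r = 27.3 cm (r > 9.17 cm, enclosing both).
Q_enc = (-28.5 μC) + (-18 μC) = -4.65e-5 C.
Since E is radial and uniform over the Gaussian sphere, Φ = E·4πr² = Q_enc/ε₀.
E = |Q_enc|/(4πε₀r²) = (4.65×10^-5)/(4π·8.85×10^-12·(0.273)²) = 5.61e6 N/C.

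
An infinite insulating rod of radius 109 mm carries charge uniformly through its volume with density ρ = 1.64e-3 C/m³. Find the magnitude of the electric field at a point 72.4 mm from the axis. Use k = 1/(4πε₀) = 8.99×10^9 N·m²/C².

Take a coaxial cylindrical Gaussian surface of radius r = 72.4 mm and length L (r < R).
Charge inside radius r per length L is ρ·πr²·L, so λ_enc = ρπr² = 2.701e-5 C/m.
Applying ∮E·dA = Q_enc/ε₀ with the end caps contributing no flux:
E = 2k|λ_enc|/r = 2(8.99×10^9)(2.701×10^-5)/(0.0724) = 6.71e6 N/C.

|E| ≈ 6.71e6 N/C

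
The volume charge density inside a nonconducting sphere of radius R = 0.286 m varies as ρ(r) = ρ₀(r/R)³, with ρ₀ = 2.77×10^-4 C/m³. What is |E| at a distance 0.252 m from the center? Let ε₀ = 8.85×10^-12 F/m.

|E| ≈ 8.99×10^5 N/C

Take a concentric spherical Gaussian surface of radius r = 0.252 m (r < R).
Q_enc = ∫₀^r ρ(r')·4πr'² dr' = (4πρ₀/R³) ∫₀^r r'^5 dr' = 4πρ₀ r^6/(6·R³) = 6.351e-6 C.
Since E is radial and uniform over the Gaussian sphere, Φ = E·4πr² = Q_enc/ε₀.
E = |Q_enc|/(4πε₀r²) = (6.351×10^-6)/(4π·8.85×10^-12·(0.252)²) = 8.99×10^5 N/C.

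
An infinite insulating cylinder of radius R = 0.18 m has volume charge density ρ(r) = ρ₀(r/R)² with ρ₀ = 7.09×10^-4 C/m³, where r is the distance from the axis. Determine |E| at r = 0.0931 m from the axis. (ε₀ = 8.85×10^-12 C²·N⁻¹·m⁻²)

Take a coaxial cylindrical Gaussian surface of radius r = 0.0931 m and length L (r < R).
λ_enc = ∫₀^r ρ(r')·2πr' dr' = (2πρ₀/R²)·r^4/4 = 2.582e-6 C/m.
Since E is radial and uniform over the curved surface, Φ = E·2πrL = Q_enc/ε₀ = λ_enc L/ε₀.
E = |λ_enc|/(2πε₀r) = (2.582×10^-6)/(2π·8.85×10^-12·0.0931) = 4.99e5 N/C.

|E| ≈ 4.99e5 N/C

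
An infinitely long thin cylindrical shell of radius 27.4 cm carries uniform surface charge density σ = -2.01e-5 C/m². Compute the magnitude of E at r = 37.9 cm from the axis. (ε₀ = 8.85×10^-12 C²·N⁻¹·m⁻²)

|E| = 1.64e6 V/m

Take a coaxial cylindrical Gaussian surface of radius r = 37.9 cm and length L (r > 27.4 cm).
The whole shell is enclosed: λ_enc = σ·2πR = (-2.01×10^-5)·2π·(0.274) = -3.46e-5 C/m.
Gauss's law: E·2πrL = λ_enc L/ε₀.
E = |λ_enc|/(2πε₀r) = (3.46e-5)/(2π·8.85×10^-12·0.379) = 1.64×10^6 N/C.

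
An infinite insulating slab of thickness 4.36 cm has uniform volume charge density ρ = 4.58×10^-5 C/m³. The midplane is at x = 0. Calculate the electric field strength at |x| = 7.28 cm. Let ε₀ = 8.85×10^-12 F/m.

1.13e5 N/C

The point |x| = 7.28 cm lies outside the slab (half-thickness 0.0218 m). A symmetric pillbox spanning the full slab encloses Q_enc = ρ·d·A.
Flux = 2EA ⇒ E = |ρ|d/(2ε₀), independent of distance outside.
E = (4.58e-5)(0.0436)/(2·8.85×10^-12) = 1.13×10^5 N/C.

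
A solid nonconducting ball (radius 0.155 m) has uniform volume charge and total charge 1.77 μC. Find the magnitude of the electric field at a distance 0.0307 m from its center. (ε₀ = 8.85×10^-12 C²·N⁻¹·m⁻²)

Use a concentric Gaussian sphere at r = 0.0307 m (r < R).
Only the charge within r is enclosed: Q_enc = Q·(r/R)³ = (1.77 μC)·(0.0307 m/0.155 m)³ = 1.375×10^-8 C.
By Gauss's law, ∮E·dA = E·4πr² = Q_enc/ε₀.
E = |Q_enc|/(4πε₀r²) = (1.375×10^-8)/(4π·8.85×10^-12·(0.0307)²) = 1.31×10^5 N/C.

1.31×10^5 V/m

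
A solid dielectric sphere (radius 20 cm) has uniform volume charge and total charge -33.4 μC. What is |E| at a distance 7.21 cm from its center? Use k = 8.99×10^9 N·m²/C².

Symmetry ⇒ E = E(r) r̂. Gaussian sphere of radius r = 7.21 cm (r < R).
For a uniform sphere the enclosed fraction is (r/R)³, so Q_enc = (-33.4 μC)(0.0721/0.2)³ = -1.565×10^-6 C.
Applying ∮E·dA = Q_enc/ε₀ with Φ = E(4πr²):
E = k|Q_enc|/r² = (8.99×10^9)(1.565e-6)/(0.0721)² = 2.71×10^6 N/C.

2.71×10^6 N/C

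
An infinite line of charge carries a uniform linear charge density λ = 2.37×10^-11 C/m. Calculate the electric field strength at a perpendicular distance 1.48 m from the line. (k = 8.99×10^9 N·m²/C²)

Choose a coaxial cylinder of radius r = 1.48 m (arbitrary length L) as the Gaussian surface.
Q_enc = λL, so λ_enc = 2.37e-11 C/m.
Gauss's law: E·2πrL = λ_enc L/ε₀.
E = 2k|λ_enc|/r = 2(8.99×10^9)(2.37×10^-11)/(1.48) = 0.288 N/C.

0.288 N/C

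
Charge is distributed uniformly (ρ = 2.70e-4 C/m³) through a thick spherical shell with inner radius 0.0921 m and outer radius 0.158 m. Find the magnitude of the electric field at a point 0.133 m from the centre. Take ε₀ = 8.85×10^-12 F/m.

Use a concentric Gaussian sphere at r = 0.133 m (within the shell material, 0.0921 m < r < 0.158 m).
Enclosed charge is the volume from a to r: Q_enc = (4π/3)ρ(r³ − a³) = 1.777×10^-6 C.
Since E is radial and uniform over the Gaussian sphere, Φ = E·4πr² = Q_enc/ε₀.
E = |Q_enc|/(4πε₀r²) = (1.777e-6)/(4π·8.85×10^-12·(0.133)²) = 9.03e5 N/C.

|E| = 9.03e5 N/C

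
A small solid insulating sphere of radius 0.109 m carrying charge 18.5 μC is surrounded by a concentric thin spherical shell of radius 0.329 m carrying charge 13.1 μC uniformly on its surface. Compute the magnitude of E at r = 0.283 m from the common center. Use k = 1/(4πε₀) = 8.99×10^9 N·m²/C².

|E| ≈ 2.08×10^6 N/C

Use a concentric Gaussian sphere at r = 0.283 m (between the bodies, 0.109 m < r < 0.329 m).
The shell at 0.329 m lies outside the Gaussian surface, so Q_enc = 18.5 μC = 1.85×10^-5 C.
Applying ∮E·dA = Q_enc/ε₀ with Φ = E(4πr²):
E = k|Q_enc|/r² = (8.99×10^9)(1.85×10^-5)/(0.283)² = 2.08×10^6 N/C.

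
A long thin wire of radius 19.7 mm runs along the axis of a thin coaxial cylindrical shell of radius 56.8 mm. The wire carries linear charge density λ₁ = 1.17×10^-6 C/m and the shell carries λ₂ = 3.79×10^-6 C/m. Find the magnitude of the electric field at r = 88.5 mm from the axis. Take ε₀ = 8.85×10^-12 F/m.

E = 1.01×10^6 N/C

Take a coaxial cylindrical Gaussian surface of radius r = 88.5 mm and length L (r > 56.8 mm, enclosing both).
λ_enc = λ₁ + λ₂ = (1.17e-6) + (3.79×10^-6) = 4.96e-6 C/m.
Applying ∮E·dA = Q_enc/ε₀ with the end caps contributing no flux:
E = |λ_enc|/(2πε₀r) = (4.96×10^-6)/(2π·8.85×10^-12·0.0885) = 1.01×10^6 N/C.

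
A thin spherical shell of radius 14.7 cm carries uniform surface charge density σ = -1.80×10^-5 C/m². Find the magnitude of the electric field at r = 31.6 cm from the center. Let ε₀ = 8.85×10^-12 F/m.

Take a concentric spherical Gaussian surface of radius r = 31.6 cm (r > 14.7 cm).
The entire shell is enclosed: Q_enc = σ·4πR² = (-1.80×10^-5)·4π·(0.147)² = -4.888e-6 C.
Gauss's law: E·4πr² = Q_enc/ε₀.
E = |Q_enc|/(4πε₀r²) = (4.888×10^-6)/(4π·8.85×10^-12·(0.316)²) = 4.40×10^5 N/C.

|E| ≈ 4.40×10^5 N/C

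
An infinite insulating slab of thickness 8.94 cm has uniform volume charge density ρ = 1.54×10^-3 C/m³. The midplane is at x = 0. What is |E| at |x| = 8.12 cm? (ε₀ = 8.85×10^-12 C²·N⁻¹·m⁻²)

The point |x| = 8.12 cm lies outside the slab (half-thickness 0.0447 m). A symmetric pillbox spanning the full slab encloses Q_enc = ρ·d·A.
Flux = 2EA ⇒ E = |ρ|d/(2ε₀), independent of distance outside.
E = (1.54×10^-3)(0.0894)/(2·8.85×10^-12) = 7.78×10^6 N/C.

|E| = 7.78×10^6 N/C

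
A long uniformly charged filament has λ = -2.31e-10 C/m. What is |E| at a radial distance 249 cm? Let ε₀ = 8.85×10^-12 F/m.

Coaxial Gaussian cylinder, radius r = 249 cm, length L.
Q_enc = λL, so λ_enc = -2.31×10^-10 C/m.
By Gauss's law (flux through the curved wall only), E·2πrL = λ_enc L/ε₀.
E = |λ_enc|/(2πε₀r) = (2.31×10^-10)/(2π·8.85×10^-12·2.49) = 1.67 N/C.

|E| = 1.67 N/C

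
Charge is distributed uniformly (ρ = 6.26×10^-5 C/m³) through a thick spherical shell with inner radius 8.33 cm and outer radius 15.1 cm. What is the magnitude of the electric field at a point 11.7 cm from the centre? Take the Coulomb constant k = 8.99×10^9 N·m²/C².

By spherical symmetry E is radial; choose a Gaussian sphere of radius r = 11.7 cm (within the shell material, 8.33 cm < r < 15.1 cm).
Only the shell between 8.33 cm and r is enclosed: Q_enc = ρ·(4π/3)(r³ − a³) = (6.26e-5)·(4π/3)·((0.117)³ − (0.0833)³) = 2.684e-7 C.
Since E is radial and uniform over the Gaussian sphere, Φ = E·4πr² = Q_enc/ε₀.
E = k|Q_enc|/r² = (8.99×10^9)(2.684×10^-7)/(0.117)² = 1.76×10^5 N/C.

1.76e5 N/C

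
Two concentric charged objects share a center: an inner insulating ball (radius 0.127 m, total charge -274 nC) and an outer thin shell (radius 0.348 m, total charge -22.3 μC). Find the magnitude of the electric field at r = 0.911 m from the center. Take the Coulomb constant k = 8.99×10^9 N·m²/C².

Symmetry ⇒ E = E(r) r̂. Gaussian sphere of radius r = 0.911 m (r > 0.348 m, enclosing both).
Q_enc = (-274 nC) + (-22.3 μC) = -2.257×10^-5 C.
By Gauss's law, ∮E·dA = E·4πr² = Q_enc/ε₀.
E = k|Q_enc|/r² = (8.99×10^9)(2.257e-5)/(0.911)² = 2.45×10^5 N/C.

|E| ≈ 2.45×10^5 N/C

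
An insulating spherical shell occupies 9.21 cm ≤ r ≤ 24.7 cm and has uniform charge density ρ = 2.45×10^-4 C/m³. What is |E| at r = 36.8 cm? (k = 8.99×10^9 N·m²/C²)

|E| ≈ 9.73×10^5 N/C

Take a concentric spherical Gaussian surface of radius r = 36.8 cm (r > 24.7 cm, enclosing the whole shell).
Q_enc = ρ·(4π/3)(b³ − a³) = (2.45×10^-4)·(4π/3)·((0.247)³ − (0.0921)³) = 1.466×10^-5 C.
By Gauss's law, ∮E·dA = E·4πr² = Q_enc/ε₀.
E = k|Q_enc|/r² = (8.99×10^9)(1.466×10^-5)/(0.368)² = 9.73×10^5 N/C.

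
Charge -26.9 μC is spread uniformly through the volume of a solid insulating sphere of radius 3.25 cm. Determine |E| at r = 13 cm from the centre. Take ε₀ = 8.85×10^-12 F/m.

Take a concentric spherical Gaussian surface of radius r = 13 cm (r > R, so the entire charge is enclosed).
Q_enc = -26.9 μC = -2.69×10^-5 C.
Since E is radial and uniform over the Gaussian sphere, Φ = E·4πr² = Q_enc/ε₀.
E = |Q_enc|/(4πε₀r²) = (2.69e-5)/(4π·8.85×10^-12·(0.13)²) = 1.43×10^7 N/C.

E ≈ 1.43×10^7 N/C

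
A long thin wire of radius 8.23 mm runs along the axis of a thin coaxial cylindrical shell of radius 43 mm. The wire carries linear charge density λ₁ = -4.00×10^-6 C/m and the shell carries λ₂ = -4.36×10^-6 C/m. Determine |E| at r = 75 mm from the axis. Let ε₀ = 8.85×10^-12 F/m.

Take a coaxial cylindrical Gaussian surface of radius r = 75 mm and length L (r > 43 mm, enclosing both).
λ_enc = λ₁ + λ₂ = (-4.00×10^-6) + (-4.36×10^-6) = -8.36e-6 C/m.
Gauss's law: E·2πrL = λ_enc L/ε₀.
E = |λ_enc|/(2πε₀r) = (8.36×10^-6)/(2π·8.85×10^-12·0.075) = 2.00e6 N/C.

2.00×10^6 N/C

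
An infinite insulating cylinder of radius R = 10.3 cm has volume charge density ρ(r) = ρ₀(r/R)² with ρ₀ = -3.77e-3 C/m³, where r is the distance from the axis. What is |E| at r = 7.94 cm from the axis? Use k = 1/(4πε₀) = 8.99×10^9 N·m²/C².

Coaxial Gaussian cylinder, radius r = 7.94 cm, length L (r < R).
Integrating ρ over the cross-section to radius r: λ_enc = (2πρ₀/R²) ∫₀^r r'^3 dr' = 2πρ₀ r^4/(4·R²) = -2.219×10^-5 C/m.
Since E is radial and uniform over the curved surface, Φ = E·2πrL = Q_enc/ε₀ = λ_enc L/ε₀.
E = 2k|λ_enc|/r = 2(8.99×10^9)(2.219×10^-5)/(0.0794) = 5.02×10^6 N/C.

E = 5.02×10^6 N/C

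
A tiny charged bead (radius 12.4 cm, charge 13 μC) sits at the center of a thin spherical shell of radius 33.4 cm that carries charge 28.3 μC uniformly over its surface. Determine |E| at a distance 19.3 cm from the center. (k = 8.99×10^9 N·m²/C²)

Symmetry ⇒ E = E(r) r̂. Gaussian sphere of radius r = 19.3 cm (between the bodies, 12.4 cm < r < 33.4 cm).
Only the inner charge is enclosed; the outer shell contributes nothing inside itself. Q_enc = 13 μC = 1.30×10^-5 C.
Since E is radial and uniform over the Gaussian sphere, Φ = E·4πr² = Q_enc/ε₀.
E = k|Q_enc|/r² = (8.99×10^9)(1.30×10^-5)/(0.193)² = 3.14×10^6 N/C.

|E| = 3.14×10^6 N/C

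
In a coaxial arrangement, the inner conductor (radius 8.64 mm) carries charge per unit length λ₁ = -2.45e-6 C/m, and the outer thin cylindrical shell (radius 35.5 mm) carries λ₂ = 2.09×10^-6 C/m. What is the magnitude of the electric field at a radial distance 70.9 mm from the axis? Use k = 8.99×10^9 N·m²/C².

Coaxial Gaussian cylinder, radius r = 70.9 mm, length L (r > 35.5 mm, enclosing both).
λ_enc = λ₁ + λ₂ = (-2.45×10^-6) + (2.09×10^-6) = -3.60×10^-7 C/m.
Gauss's law: E·2πrL = λ_enc L/ε₀.
E = 2k|λ_enc|/r = 2(8.99×10^9)(3.60e-7)/(0.0709) = 9.13×10^4 N/C.

|E| ≈ 9.13e4 N/C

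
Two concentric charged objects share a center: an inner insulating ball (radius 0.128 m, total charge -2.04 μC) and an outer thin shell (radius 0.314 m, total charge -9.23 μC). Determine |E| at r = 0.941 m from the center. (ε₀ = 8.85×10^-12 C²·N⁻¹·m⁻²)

Symmetry ⇒ E = E(r) r̂. Gaussian sphere of radius r = 0.941 m (r > 0.314 m, enclosing both).
Q_enc = (-2.04 μC) + (-9.23 μC) = -1.127e-5 C.
Gauss's law: E·4πr² = Q_enc/ε₀.
E = |Q_enc|/(4πε₀r²) = (1.127e-5)/(4π·8.85×10^-12·(0.941)²) = 1.14×10^5 N/C.

1.14×10^5 V/m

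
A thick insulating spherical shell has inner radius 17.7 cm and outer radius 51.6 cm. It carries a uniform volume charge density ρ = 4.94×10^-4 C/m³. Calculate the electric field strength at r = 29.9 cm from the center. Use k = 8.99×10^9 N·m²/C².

By spherical symmetry E is radial; choose a Gaussian sphere of radius r = 29.9 cm (within the shell material, 17.7 cm < r < 51.6 cm).
Only the shell between 17.7 cm and r is enclosed: Q_enc = ρ·(4π/3)(r³ − a³) = (4.94×10^-4)·(4π/3)·((0.299)³ − (0.177)³) = 4.384×10^-5 C.
Since E is radial and uniform over the Gaussian sphere, Φ = E·4πr² = Q_enc/ε₀.
E = k|Q_enc|/r² = (8.99×10^9)(4.384×10^-5)/(0.299)² = 4.41×10^6 N/C.

|E| = 4.41×10^6 N/C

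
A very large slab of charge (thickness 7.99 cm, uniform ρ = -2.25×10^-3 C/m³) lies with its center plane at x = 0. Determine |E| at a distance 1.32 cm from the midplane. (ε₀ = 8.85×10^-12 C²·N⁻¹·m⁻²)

By symmetry E is perpendicular to the slab. A Gaussian pillbox from −1.32 cm to +1.32 cm (face area A) lies entirely within the slab.
Q_enc = ρ·(2x)·A and flux = 2EA, so 2EA = 2ρxA/ε₀ ⇒ E = |ρ|x/ε₀.
E = (2.25×10^-3)(0.0132)/(8.85×10^-12) = 3.36×10^6 N/C.

|E| ≈ 3.36×10^6 N/C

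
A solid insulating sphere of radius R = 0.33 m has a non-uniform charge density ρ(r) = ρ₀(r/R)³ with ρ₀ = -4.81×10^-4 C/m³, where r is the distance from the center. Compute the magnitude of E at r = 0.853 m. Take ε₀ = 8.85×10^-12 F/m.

Symmetry ⇒ E = E(r) r̂. Gaussian sphere of radius r = 0.853 m (r > R, all charge enclosed).
Q_enc = 4π ∫₀^R ρ₀(r'/R)^3 r'² dr' = 4πρ₀R³/6 = -3.62×10^-5 C.
Applying ∮E·dA = Q_enc/ε₀ with Φ = E(4πr²):
E = |Q_enc|/(4πε₀r²) = (3.62×10^-5)/(4π·8.85×10^-12·(0.853)²) = 4.47×10^5 N/C.

E ≈ 4.47e5 V/m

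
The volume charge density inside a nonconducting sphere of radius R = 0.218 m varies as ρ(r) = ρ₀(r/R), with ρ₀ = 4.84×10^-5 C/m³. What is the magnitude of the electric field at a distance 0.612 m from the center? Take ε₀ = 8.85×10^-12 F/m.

Symmetry ⇒ E = E(r) r̂. Gaussian sphere of radius r = 0.612 m (r > R, all charge enclosed).
Q_enc = 4π ∫₀^R ρ₀(r'/R)^1 r'² dr' = 4πρ₀R³/4 = 1.575e-6 C.
Applying ∮E·dA = Q_enc/ε₀ with Φ = E(4πr²):
E = |Q_enc|/(4πε₀r²) = (1.575×10^-6)/(4π·8.85×10^-12·(0.612)²) = 3.78e4 N/C.

E = 3.78×10^4 N/C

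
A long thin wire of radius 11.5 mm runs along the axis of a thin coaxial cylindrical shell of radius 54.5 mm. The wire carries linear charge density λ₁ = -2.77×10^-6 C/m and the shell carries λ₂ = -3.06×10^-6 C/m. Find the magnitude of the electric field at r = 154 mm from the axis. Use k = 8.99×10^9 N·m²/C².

Coaxial Gaussian cylinder, radius r = 154 mm, length L (r > 54.5 mm, enclosing both).
λ_enc = λ₁ + λ₂ = (-2.77e-6) + (-3.06×10^-6) = -5.83×10^-6 C/m.
Since E is radial and uniform over the curved surface, Φ = E·2πrL = Q_enc/ε₀ = λ_enc L/ε₀.
E = 2k|λ_enc|/r = 2(8.99×10^9)(5.83e-6)/(0.154) = 6.81×10^5 N/C.

E ≈ 6.81e5 V/m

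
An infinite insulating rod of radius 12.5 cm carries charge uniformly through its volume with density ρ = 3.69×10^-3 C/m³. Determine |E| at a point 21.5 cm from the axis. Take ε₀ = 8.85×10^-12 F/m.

|E| = 1.52×10^7 N/C

By cylindrical symmetry E is radial; use a coaxial Gaussian cylinder of radius 21.5 cm and length L (r > 12.5 cm, full cross-section enclosed).
λ_enc = ρ·πR² = (3.69×10^-3)π(0.125)² = 1.811e-4 C/m.
Gauss's law: E·2πrL = λ_enc L/ε₀.
E = |λ_enc|/(2πε₀r) = (1.811e-4)/(2π·8.85×10^-12·0.215) = 1.52e7 N/C.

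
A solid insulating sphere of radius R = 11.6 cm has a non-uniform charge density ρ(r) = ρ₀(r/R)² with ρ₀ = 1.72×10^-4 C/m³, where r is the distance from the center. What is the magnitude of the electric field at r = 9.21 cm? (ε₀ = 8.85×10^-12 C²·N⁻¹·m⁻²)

Symmetry ⇒ E = E(r) r̂. Gaussian sphere of radius r = 9.21 cm (r < R).
Q_enc = ∫₀^r ρ(r')·4πr'² dr' = (4πρ₀/R²) ∫₀^r r'^4 dr' = 4πρ₀ r^5/(5·R²) = 2.129×10^-7 C.
Applying ∮E·dA = Q_enc/ε₀ with Φ = E(4πr²):
E = |Q_enc|/(4πε₀r²) = (2.129e-7)/(4π·8.85×10^-12·(0.0921)²) = 2.26×10^5 N/C.

2.26×10^5 N/C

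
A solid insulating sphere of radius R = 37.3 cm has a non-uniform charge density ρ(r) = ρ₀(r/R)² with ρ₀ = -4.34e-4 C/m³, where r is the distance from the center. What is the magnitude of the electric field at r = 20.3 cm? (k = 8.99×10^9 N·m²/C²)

By spherical symmetry E is radial; choose a Gaussian sphere of radius r = 20.3 cm (r < R).
Q_enc = ∫₀^r ρ(r')·4πr'² dr' = (4πρ₀/R²) ∫₀^r r'^4 dr' = 4πρ₀ r^5/(5·R²) = -2.703×10^-6 C.
By Gauss's law, ∮E·dA = E·4πr² = Q_enc/ε₀.
E = k|Q_enc|/r² = (8.99×10^9)(2.703×10^-6)/(0.203)² = 5.90e5 N/C.

5.90×10^5 N/C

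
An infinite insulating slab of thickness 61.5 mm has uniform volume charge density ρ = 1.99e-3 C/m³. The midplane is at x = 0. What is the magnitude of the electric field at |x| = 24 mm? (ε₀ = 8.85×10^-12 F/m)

By symmetry E is perpendicular to the slab. A Gaussian pillbox from −24 mm to +24 mm (face area A) lies entirely within the slab.
Q_enc = ρ·(2x)·A and flux = 2EA, so 2EA = 2ρxA/ε₀ ⇒ E = |ρ|x/ε₀.
E = (1.99e-3)(0.024)/(8.85×10^-12) = 5.40×10^6 N/C.

E ≈ 5.40×10^6 N/C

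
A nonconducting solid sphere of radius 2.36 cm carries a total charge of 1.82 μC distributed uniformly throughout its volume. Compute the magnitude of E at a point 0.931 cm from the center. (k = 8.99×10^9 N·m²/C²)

Use a concentric Gaussian sphere at r = 0.931 cm (r < R).
Only the charge within r is enclosed: Q_enc = Q·(r/R)³ = (1.82 μC)·(0.931 cm/2.36 cm)³ = 1.117×10^-7 C.
Gauss's law: E·4πr² = Q_enc/ε₀.
E = k|Q_enc|/r² = (8.99×10^9)(1.117e-7)/(0.00931)² = 1.16×10^7 N/C.

E = 1.16×10^7 N/C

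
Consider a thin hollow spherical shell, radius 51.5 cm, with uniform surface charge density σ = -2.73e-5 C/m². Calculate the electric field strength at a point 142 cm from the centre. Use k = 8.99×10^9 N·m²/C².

Symmetry ⇒ E = E(r) r̂. Gaussian sphere of radius r = 142 cm (r > 51.5 cm).
The entire shell is enclosed: Q_enc = σ·4πR² = (-2.73×10^-5)·4π·(0.515)² = -9.099×10^-5 C.
By Gauss's law, ∮E·dA = E·4πr² = Q_enc/ε₀.
E = k|Q_enc|/r² = (8.99×10^9)(9.099×10^-5)/(1.42)² = 4.06×10^5 N/C.

|E| ≈ 4.06×10^5 V/m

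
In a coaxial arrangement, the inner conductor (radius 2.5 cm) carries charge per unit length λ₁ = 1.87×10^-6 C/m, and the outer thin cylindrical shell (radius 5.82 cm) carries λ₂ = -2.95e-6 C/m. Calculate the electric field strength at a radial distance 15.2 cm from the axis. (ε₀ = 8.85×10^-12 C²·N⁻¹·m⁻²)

By cylindrical symmetry E is radial; use a coaxial Gaussian cylinder of radius 15.2 cm and length L (r > 5.82 cm, enclosing both).
λ_enc = λ₁ + λ₂ = (1.87×10^-6) + (-2.95×10^-6) = -1.08×10^-6 C/m.
By Gauss's law (flux through the curved wall only), E·2πrL = λ_enc L/ε₀.
E = |λ_enc|/(2πε₀r) = (1.08×10^-6)/(2π·8.85×10^-12·0.152) = 1.28×10^5 N/C.

1.28×10^5 N/C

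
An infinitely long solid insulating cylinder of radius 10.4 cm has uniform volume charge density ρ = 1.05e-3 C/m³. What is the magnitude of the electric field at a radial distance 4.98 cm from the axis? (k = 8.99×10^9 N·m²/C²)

|E| = 2.95×10^6 N/C

Choose a coaxial cylinder of radius r = 4.98 cm (arbitrary length L) as the Gaussian surface (r < R).
Charge inside radius r per length L is ρ·πr²·L, so λ_enc = ρπr² = 8.181×10^-6 C/m.
By Gauss's law (flux through the curved wall only), E·2πrL = λ_enc L/ε₀.
E = 2k|λ_enc|/r = 2(8.99×10^9)(8.181×10^-6)/(0.0498) = 2.95×10^6 N/C.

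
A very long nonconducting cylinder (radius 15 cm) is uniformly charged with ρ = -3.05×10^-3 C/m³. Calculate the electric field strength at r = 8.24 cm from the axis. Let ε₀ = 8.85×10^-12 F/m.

|E| = 1.42×10^7 V/m

Coaxial Gaussian cylinder, radius r = 8.24 cm, length L (r < R).
Charge inside radius r per length L is ρ·πr²·L, so λ_enc = ρπr² = -6.506e-5 C/m.
Gauss's law: E·2πrL = λ_enc L/ε₀.
E = |λ_enc|/(2πε₀r) = (6.506×10^-5)/(2π·8.85×10^-12·0.0824) = 1.42×10^7 N/C.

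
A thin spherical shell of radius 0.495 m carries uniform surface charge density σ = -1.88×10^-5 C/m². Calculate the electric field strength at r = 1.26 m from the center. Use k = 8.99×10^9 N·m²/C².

E ≈ 3.28×10^5 N/C

Symmetry ⇒ E = E(r) r̂. Gaussian sphere of radius r = 1.26 m (r > 0.495 m).
The entire shell is enclosed: Q_enc = σ·4πR² = (-1.88e-5)·4π·(0.495)² = -5.789×10^-5 C.
Since E is radial and uniform over the Gaussian sphere, Φ = E·4πr² = Q_enc/ε₀.
E = k|Q_enc|/r² = (8.99×10^9)(5.789e-5)/(1.26)² = 3.28×10^5 N/C.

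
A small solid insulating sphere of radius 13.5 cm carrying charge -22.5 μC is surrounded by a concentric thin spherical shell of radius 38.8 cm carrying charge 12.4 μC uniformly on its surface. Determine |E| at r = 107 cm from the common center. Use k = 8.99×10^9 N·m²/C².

Symmetry ⇒ E = E(r) r̂. Gaussian sphere of radius r = 107 cm (r > 38.8 cm, enclosing both).
Q_enc = (-22.5 μC) + (12.4 μC) = -1.01e-5 C.
Gauss's law: E·4πr² = Q_enc/ε₀.
E = k|Q_enc|/r² = (8.99×10^9)(1.01×10^-5)/(1.07)² = 7.93e4 N/C.

E ≈ 7.93×10^4 N/C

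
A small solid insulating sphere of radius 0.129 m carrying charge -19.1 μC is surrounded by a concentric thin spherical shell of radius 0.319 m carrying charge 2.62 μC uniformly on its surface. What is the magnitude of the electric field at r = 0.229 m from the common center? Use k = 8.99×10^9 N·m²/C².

|E| ≈ 3.27×10^6 N/C

By spherical symmetry E is radial; choose a Gaussian sphere of radius r = 0.229 m (between the bodies, 0.129 m < r < 0.319 m).
Only the inner charge is enclosed; the outer shell contributes nothing inside itself. Q_enc = -19.1 μC = -1.91×10^-5 C.
By Gauss's law, ∮E·dA = E·4πr² = Q_enc/ε₀.
E = k|Q_enc|/r² = (8.99×10^9)(1.91e-5)/(0.229)² = 3.27×10^6 N/C.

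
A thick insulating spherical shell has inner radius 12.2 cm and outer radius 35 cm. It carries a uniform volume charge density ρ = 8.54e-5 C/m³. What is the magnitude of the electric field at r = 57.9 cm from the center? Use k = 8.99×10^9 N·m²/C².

3.94e5 N/C

Take a concentric spherical Gaussian surface of radius r = 57.9 cm (r > 35 cm, enclosing the whole shell).
Q_enc = ρ·(4π/3)(b³ − a³) = (8.54×10^-5)·(4π/3)·((0.35)³ − (0.122)³) = 1.469×10^-5 C.
Gauss's law: E·4πr² = Q_enc/ε₀.
E = k|Q_enc|/r² = (8.99×10^9)(1.469×10^-5)/(0.579)² = 3.94e5 N/C.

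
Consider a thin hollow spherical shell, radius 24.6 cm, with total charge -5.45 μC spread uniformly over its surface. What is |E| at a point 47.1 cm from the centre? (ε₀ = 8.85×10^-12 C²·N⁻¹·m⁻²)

|E| ≈ 2.21e5 N/C

Symmetry ⇒ E = E(r) r̂. Gaussian sphere of radius r = 47.1 cm (r > 24.6 cm).
The entire shell is enclosed: Q_enc = -5.45×10^-6 C.
Applying ∮E·dA = Q_enc/ε₀ with Φ = E(4πr²):
E = |Q_enc|/(4πε₀r²) = (5.45×10^-6)/(4π·8.85×10^-12·(0.471)²) = 2.21e5 N/C.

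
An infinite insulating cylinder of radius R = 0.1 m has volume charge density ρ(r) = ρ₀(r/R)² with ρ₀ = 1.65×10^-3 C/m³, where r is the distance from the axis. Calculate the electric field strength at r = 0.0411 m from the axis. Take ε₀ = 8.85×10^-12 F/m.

3.24×10^5 N/C

Take a coaxial cylindrical Gaussian surface of radius r = 0.0411 m and length L (r < R).
Integrating ρ over the cross-section to radius r: λ_enc = (2πρ₀/R²) ∫₀^r r'^3 dr' = 2πρ₀ r^4/(4·R²) = 7.396×10^-7 C/m.
Since E is radial and uniform over the curved surface, Φ = E·2πrL = Q_enc/ε₀ = λ_enc L/ε₀.
E = |λ_enc|/(2πε₀r) = (7.396×10^-7)/(2π·8.85×10^-12·0.0411) = 3.24×10^5 N/C.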